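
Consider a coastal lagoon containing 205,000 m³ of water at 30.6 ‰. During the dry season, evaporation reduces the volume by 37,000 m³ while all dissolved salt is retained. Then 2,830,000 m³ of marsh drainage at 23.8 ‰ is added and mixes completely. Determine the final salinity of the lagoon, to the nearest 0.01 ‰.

24.56 ‰

After evaporation: salt = 205,000×30.6 = 6,273,000; volume = 205,000 − 37,000 = 168,000 m³
After mixing: salt = 6,273,000 + 2,830,000×23.8 = 73,627,000; volume = 168,000 + 2,830,000 = 2,998,000 m³
S = 73,627,000 / 2,998,000 = 24.5587 ‰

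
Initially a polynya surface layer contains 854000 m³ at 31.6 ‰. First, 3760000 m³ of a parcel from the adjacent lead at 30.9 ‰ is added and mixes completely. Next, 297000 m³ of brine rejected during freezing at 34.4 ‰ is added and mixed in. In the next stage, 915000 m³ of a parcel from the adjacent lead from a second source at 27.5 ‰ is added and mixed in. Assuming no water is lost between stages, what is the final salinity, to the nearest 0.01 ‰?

30.65 ‰

Salt balance:
Initial salt = 854,000×31.6 = 26,986,400
After stage 1: salt = 26,986,400 + 3,760,000×30.9 = 143,170,400; volume = 4,614,000 m³; S = 31.03 ‰
After stage 2: salt = 143,170,400 + 297,000×34.4 = 153,387,200; volume = 4,911,000 m³; S = 31.233 ‰
After stage 3: salt = 153,387,200 + 915,000×27.5 = 178,549,700; volume = 5,826,000 m³
S = 178,549,700 / 5,826,000 = 30.647 ‰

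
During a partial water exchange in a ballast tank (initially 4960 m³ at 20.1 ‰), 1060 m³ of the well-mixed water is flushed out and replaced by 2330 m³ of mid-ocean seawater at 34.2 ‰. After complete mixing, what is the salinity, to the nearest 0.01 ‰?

Remaining after removal: 3,900 m³ at 20.1 ‰ (salt = 78,390)
After addition: salt = 78,390 + 2,330×34.2 = 158,076; volume = 6,230 m³
S = 158,076 / 6,230 = 25.3734 ‰

25.37 ‰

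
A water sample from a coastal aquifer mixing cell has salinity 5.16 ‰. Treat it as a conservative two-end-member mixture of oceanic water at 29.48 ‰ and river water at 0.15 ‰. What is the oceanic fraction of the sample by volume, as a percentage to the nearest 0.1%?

17.1%

Let g be the oceanic fraction. Salt balance per unit volume:
g×29.48 + (1−g)×0.15 = 5.16
g = (5.16 − 0.15) / (29.48 − 0.15) = 5.01/29.33 = 0.1708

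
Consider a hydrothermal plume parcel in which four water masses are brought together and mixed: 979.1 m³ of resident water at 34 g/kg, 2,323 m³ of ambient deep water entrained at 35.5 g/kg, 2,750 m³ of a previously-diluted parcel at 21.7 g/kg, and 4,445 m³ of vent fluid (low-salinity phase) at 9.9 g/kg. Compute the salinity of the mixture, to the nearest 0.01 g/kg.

20.90 g/kg

By conservation of dissolved salt,
salt = 979.1×34 + 2,323×35.5 + 2,750×21.7 + 4,445×9.9 = 33,289.4 + 82,466.5 + 59,675 + 44,005.5 = 219,436.4
volume = 979.1 + 2,323 + 2,750 + 4,445 = 10,497.1 m³
S = 219,436.4 / 10,497.1 = 20.9045 g/kg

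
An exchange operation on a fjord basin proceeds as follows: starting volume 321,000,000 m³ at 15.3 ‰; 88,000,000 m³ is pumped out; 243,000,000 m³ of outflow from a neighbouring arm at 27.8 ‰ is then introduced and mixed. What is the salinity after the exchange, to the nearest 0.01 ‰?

21.68 ‰

Remaining after removal: 233,000,000 m³ at 15.3 ‰ (salt = 3,564,900,000)
After addition: salt = 3,564,900,000 + 243,000,000×27.8 = 10,320,300,000; volume = 476,000,000 m³
S = 10,320,300,000 / 476,000,000 = 21.6813 ‰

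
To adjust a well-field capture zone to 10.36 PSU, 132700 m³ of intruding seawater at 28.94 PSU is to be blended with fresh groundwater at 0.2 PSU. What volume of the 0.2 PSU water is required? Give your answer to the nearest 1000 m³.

243000 m³

Salt balance: 132,700×28.94 + V×0.2 = (132,700+V)×10.36
3,840,338 + 0.2V = 1,374,772 + 10.36V
2,465,566 = 10.16V
V = 242,673.82 m³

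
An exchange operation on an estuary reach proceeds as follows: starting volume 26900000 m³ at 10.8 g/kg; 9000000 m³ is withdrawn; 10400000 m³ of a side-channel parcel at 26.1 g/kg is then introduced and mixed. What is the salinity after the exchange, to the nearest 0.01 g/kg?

Remaining after removal: 17,900,000 m³ at 10.8 g/kg (salt = 193,320,000)
After addition: salt = 193,320,000 + 10,400,000×26.1 = 464,760,000; volume = 28,300,000 m³
S = 464,760,000 / 28,300,000 = 16.4226 g/kg

16.42 g/kg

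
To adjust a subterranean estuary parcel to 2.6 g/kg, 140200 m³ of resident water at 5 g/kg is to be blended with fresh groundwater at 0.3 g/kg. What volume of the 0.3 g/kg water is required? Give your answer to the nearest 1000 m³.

Salt balance: 140,200×5 + V×0.3 = (140,200+V)×2.6
701,000 + 0.3V = 364,520 + 2.6V
336,480 = 2.3V
V = 146,295.65 m³

146000 m³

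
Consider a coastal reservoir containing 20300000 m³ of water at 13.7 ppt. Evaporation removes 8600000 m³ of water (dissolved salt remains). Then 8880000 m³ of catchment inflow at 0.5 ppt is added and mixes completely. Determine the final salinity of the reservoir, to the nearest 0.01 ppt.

After evaporation: salt = 20,300,000×13.7 = 278,110,000; volume = 20,300,000 − 8,600,000 = 11,700,000 m³
After mixing: salt = 278,110,000 + 8,880,000×0.5 = 282,550,000; volume = 11,700,000 + 8,880,000 = 20,580,000 m³
S = 282,550,000 / 20,580,000 = 13.7293 ppt

13.73 ppt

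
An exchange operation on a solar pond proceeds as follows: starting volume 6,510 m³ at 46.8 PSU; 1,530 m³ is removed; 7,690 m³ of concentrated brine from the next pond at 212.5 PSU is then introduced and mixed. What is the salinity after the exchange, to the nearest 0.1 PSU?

147.4 PSU

Remaining after removal: 4,980 m³ at 46.8 PSU (salt = 233,064)
After addition: salt = 233,064 + 7,690×212.5 = 1,867,189; volume = 12,670 m³
S = 1,867,189 / 12,670 = 147.3709 PSU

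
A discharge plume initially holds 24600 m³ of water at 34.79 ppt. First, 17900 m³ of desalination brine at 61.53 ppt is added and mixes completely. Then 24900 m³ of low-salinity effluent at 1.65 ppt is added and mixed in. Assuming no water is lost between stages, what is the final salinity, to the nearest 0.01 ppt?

Weighted by volume,
Initial salt = 24,600×34.79 = 855,834
After stage 1: salt = 855,834 + 17,900×61.53 = 1,957,221; volume = 42,500 m³; S = 46.052 ppt
After stage 2: salt = 1,957,221 + 24,900×1.65 = 1,998,306; volume = 67,400 m³
S = 1,998,306 / 67,400 = 29.6485 ppt

29.65 ppt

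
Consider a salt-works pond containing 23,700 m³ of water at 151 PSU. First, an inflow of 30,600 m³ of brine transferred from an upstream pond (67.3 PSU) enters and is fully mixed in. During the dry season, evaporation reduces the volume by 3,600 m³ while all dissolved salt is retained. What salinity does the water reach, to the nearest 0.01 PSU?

111.20 PSU

After mixing: salt = 23,700×151 + 30,600×67.3 = 5,638,080; volume = 54,300 m³
After evaporation: salt unchanged = 5,638,080; volume = 54,300 − 3,600 = 50,700 m³
S = 5,638,080 / 50,700 = 111.2047 PSU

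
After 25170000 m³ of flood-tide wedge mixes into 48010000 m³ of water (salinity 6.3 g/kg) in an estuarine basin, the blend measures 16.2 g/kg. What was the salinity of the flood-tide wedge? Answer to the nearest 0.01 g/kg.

Salt balance: 48,010,000×6.3 + 25,170,000×S = 73,180,000×16.2
302,463,000 + 25,170,000·S = 1,185,516,000
S = (1,185,516,000 − 302,463,000) / 25,170,000 = 35.0836 g/kg

35.08 g/kg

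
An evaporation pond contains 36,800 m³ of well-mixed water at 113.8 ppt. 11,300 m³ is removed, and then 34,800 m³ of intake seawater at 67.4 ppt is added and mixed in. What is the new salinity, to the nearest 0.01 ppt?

87.02 ppt

Remaining after removal: 25,500 m³ at 113.8 ppt (salt = 2,901,900)
After addition: salt = 2,901,900 + 34,800×67.4 = 5,247,420; volume = 60,300 m³
S = 5,247,420 / 60,300 = 87.0219 ppt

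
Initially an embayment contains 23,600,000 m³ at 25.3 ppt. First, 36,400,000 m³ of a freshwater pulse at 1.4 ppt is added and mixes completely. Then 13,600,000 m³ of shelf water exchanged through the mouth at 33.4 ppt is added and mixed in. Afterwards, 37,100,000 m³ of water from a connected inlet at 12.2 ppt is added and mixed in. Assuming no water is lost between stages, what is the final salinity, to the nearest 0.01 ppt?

Weighted by volume,
Initial salt = 23,600,000×25.3 = 597,080,000
After stage 1: salt = 597,080,000 + 36,400,000×1.4 = 648,040,000; volume = 60,000,000 m³; S = 10.801 ppt
After stage 2: salt = 648,040,000 + 13,600,000×33.4 = 1,102,280,000; volume = 73,600,000 m³; S = 14.977 ppt
After stage 3: salt = 1,102,280,000 + 37,100,000×12.2 = 1,554,900,000; volume = 110,700,000 m³
S = 1,554,900,000 / 110,700,000 = 14.0461 ppt

14.05 ppt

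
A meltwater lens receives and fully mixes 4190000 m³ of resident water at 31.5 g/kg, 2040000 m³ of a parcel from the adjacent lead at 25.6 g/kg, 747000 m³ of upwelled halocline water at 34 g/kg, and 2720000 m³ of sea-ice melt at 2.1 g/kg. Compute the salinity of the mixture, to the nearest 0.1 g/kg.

22.2 g/kg

By conservation of dissolved salt,
salt = 4,190,000×31.5 + 2,040,000×25.6 + 747,000×34 + 2,720,000×2.1 = 131,985,000 + 52,224,000 + 25,398,000 + 5,712,000 = 215,319,000
volume = 4,190,000 + 2,040,000 + 747,000 + 2,720,000 = 9,697,000 m³
S = 215,319,000 / 9,697,000 = 22.205 g/kg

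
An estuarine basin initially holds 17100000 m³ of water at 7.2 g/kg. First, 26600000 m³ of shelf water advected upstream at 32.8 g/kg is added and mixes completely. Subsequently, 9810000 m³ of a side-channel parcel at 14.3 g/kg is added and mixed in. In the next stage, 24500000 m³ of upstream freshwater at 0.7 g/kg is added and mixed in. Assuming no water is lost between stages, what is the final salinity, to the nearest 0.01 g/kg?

14.78 g/kg

By conservation of dissolved salt,
Initial salt = 17,100,000×7.2 = 123,120,000
After stage 1: salt = 123,120,000 + 26,600,000×32.8 = 995,600,000; volume = 43,700,000 m³; S = 22.783 g/kg
After stage 2: salt = 995,600,000 + 9,810,000×14.3 = 1,135,883,000; volume = 53,510,000 m³; S = 21.227 g/kg
After stage 3: salt = 1,135,883,000 + 24,500,000×0.7 = 1,153,033,000; volume = 78,010,000 m³
S = 1,153,033,000 / 78,010,000 = 14.7806 g/kg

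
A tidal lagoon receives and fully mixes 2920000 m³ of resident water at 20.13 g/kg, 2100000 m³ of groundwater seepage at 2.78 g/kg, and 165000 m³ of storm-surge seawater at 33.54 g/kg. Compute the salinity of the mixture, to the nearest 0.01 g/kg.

13.53 g/kg

Salt balance:
salt = 2,920,000×20.13 + 2,100,000×2.78 + 165,000×33.54 = 58,779,600 + 5,838,000 + 5,534,100 = 70,151,700
volume = 2,920,000 + 2,100,000 + 165,000 = 5,185,000 m³
S = 70,151,700 / 5,185,000 = 13.5297 g/kg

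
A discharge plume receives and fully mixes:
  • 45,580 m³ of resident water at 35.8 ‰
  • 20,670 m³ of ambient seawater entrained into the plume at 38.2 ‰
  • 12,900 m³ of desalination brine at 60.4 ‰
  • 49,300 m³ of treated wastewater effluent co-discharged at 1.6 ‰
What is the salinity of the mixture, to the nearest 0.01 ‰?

25.53 ‰

Conserving salt mass:
salt = 45,580×35.8 + 20,670×38.2 + 12,900×60.4 + 49,300×1.6 = 1,631,764 + 789,594 + 779,160 + 78,880 = 3,279,398
volume = 45,580 + 20,670 + 12,900 + 49,300 = 128,450 m³
S = 3,279,398 / 128,450 = 25.5305 ‰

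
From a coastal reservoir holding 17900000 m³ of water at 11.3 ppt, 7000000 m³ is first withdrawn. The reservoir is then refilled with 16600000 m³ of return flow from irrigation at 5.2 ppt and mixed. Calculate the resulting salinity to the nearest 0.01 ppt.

Remaining after removal: 10,900,000 m³ at 11.3 ppt (salt = 123,170,000)
After addition: salt = 123,170,000 + 16,600,000×5.2 = 209,490,000; volume = 27,500,000 m³
S = 209,490,000 / 27,500,000 = 7.6178 ppt

7.62 ppt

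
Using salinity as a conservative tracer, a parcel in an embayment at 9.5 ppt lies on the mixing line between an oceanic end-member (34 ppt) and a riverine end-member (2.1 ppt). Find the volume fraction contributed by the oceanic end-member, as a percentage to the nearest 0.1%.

23.2%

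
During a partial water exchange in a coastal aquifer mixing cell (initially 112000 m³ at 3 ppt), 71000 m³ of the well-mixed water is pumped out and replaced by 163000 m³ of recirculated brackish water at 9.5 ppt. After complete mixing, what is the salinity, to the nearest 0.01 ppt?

Remaining after removal: 41,000 m³ at 3 ppt (salt = 123,000)
After addition: salt = 123,000 + 163,000×9.5 = 1,671,500; volume = 204,000 m³
S = 1,671,500 / 204,000 = 8.1936 ppt

8.19 ppt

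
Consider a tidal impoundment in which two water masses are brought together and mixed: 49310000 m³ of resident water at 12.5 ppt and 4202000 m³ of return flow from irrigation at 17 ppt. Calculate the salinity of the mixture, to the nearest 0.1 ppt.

12.9 ppt

Salt balance:
salt = 49,310,000×12.5 + 4,202,000×17 = 616,375,000 + 71,434,000 = 687,809,000
volume = 49,310,000 + 4,202,000 = 53,512,000 m³
S = 687,809,000 / 53,512,000 = 12.853 ppt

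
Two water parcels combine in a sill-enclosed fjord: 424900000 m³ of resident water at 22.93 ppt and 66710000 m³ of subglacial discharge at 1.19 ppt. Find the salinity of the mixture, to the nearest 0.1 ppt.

20.0 ppt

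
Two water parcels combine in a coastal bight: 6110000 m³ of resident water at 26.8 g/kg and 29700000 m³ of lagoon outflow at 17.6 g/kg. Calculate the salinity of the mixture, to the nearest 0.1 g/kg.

19.2 g/kg

Salt balance:
salt = 6,110,000×26.8 + 29,700,000×17.6 = 163,748,000 + 522,720,000 = 686,468,000
volume = 6,110,000 + 29,700,000 = 35,810,000 m³
S = 686,468,000 / 35,810,000 = 19.17 g/kg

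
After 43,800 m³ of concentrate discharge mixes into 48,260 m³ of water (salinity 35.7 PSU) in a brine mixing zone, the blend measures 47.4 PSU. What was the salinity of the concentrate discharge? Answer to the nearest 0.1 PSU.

60.3 PSU

Salt balance: 48,260×35.7 + 43,800×S = 92,060×47.4
1,722,882 + 43,800·S = 4,363,644
S = (4,363,644 − 1,722,882) / 43,800 = 60.2914 PSU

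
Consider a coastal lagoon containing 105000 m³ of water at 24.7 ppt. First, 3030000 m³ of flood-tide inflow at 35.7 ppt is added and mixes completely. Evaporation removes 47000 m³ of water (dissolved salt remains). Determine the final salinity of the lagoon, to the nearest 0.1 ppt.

35.9 ppt

After mixing: salt = 105,000×24.7 + 3,030,000×35.7 = 110,764,500; volume = 3,135,000 m³
After evaporation: salt unchanged = 110,764,500; volume = 3,135,000 − 47,000 = 3,088,000 m³
S = 110,764,500 / 3,088,000 = 35.8693 ppt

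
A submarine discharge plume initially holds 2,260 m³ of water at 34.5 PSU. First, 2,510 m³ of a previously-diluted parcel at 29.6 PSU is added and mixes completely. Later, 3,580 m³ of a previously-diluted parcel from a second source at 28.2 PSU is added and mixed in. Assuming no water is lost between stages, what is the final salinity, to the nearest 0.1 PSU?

30.3 PSU

Salt balance:
Initial salt = 2,260×34.5 = 77,970
After stage 1: salt = 77,970 + 2,510×29.6 = 152,266; volume = 4,770 m³; S = 31.922 PSU
After stage 2: salt = 152,266 + 3,580×28.2 = 253,222; volume = 8,350 m³
S = 253,222 / 8,350 = 30.326 PSU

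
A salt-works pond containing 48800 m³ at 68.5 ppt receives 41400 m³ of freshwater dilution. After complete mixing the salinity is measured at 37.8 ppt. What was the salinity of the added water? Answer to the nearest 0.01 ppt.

Salt balance: 48,800×68.5 + 41,400×S = 90,200×37.8
3,342,800 + 41,400·S = 3,409,560
S = (3,409,560 − 3,342,800) / 41,400 = 1.6126 ppt

1.61 ppt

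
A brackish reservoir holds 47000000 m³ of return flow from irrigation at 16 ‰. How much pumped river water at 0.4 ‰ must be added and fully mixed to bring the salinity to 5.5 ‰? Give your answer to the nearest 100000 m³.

Salt balance: 47,000,000×16 + V×0.4 = (47,000,000+V)×5.5
752,000,000 + 0.4V = 258,500,000 + 5.5V
493,500,000 = 5.1V
V = 96,764,705.88 m³

96800000 m³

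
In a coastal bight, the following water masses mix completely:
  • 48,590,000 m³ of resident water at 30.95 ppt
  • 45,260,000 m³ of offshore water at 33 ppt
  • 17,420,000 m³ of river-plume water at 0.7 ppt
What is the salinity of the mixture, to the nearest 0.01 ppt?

27.05 ppt

By conservation of dissolved salt,
salt = 48,590,000×30.95 + 45,260,000×33 + 17,420,000×0.7 = 1,503,860,500 + 1,493,580,000 + 12,194,000 = 3,009,634,500
volume = 48,590,000 + 45,260,000 + 17,420,000 = 111,270,000 m³
S = 3,009,634,500 / 111,270,000 = 27.048 ppt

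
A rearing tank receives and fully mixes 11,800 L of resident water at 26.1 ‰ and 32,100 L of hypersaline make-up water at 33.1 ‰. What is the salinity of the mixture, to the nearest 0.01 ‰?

Conserving salt mass:
salt = 11,800×26.1 + 32,100×33.1 = 307,980 + 1,062,510 = 1,370,490
volume = 11,800 + 32,100 = 43,900 L
S = 1,370,490 / 43,900 = 31.2185 ‰

31.22 ‰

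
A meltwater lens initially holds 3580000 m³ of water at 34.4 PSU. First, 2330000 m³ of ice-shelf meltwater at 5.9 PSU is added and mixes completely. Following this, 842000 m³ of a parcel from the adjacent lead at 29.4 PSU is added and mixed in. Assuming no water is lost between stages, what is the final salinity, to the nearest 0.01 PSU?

Mass of salt is conserved:
Initial salt = 3,580,000×34.4 = 123,152,000
After stage 1: salt = 123,152,000 + 2,330,000×5.9 = 136,899,000; volume = 5,910,000 m³; S = 23.164 PSU
After stage 2: salt = 136,899,000 + 842,000×29.4 = 161,653,800; volume = 6,752,000 m³
S = 161,653,800 / 6,752,000 = 23.9416 PSU

23.94 PSU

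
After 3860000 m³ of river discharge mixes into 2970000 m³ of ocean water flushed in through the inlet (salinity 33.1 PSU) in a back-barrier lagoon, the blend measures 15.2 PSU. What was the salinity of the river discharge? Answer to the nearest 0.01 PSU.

1.43 PSU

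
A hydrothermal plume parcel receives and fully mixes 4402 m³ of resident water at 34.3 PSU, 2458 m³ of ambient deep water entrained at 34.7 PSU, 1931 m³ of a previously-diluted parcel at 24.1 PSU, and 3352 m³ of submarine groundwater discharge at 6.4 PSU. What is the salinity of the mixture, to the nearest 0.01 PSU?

25.06 PSU

Conserving salt mass:
salt = 4,402×34.3 + 2,458×34.7 + 1,931×24.1 + 3,352×6.4 = 150,988.6 + 85,292.6 + 46,537.1 + 21,452.8 = 304,271.1
volume = 4,402 + 2,458 + 1,931 + 3,352 = 12,143 m³
S = 304,271.1 / 12,143 = 25.0573 PSU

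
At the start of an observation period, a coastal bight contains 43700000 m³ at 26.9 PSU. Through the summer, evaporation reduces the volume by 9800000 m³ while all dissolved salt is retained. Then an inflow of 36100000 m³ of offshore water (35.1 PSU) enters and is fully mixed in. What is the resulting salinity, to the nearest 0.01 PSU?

After evaporation: salt = 43,700,000×26.9 = 1,175,530,000; volume = 43,700,000 − 9,800,000 = 33,900,000 m³
After mixing: salt = 1,175,530,000 + 36,100,000×35.1 = 2,442,640,000; volume = 33,900,000 + 36,100,000 = 70,000,000 m³
S = 2,442,640,000 / 70,000,000 = 34.8949 PSU

34.89 PSU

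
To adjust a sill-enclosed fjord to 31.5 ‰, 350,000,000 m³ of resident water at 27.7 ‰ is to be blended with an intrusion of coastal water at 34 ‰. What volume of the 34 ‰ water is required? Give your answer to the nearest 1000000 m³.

532000000 m³

Salt balance: 350,000,000×27.7 + V×34 = (350,000,000+V)×31.5
9,695,000,000 + 34V = 11,025,000,000 + 31.5V
1,330,000,000 = 2.5V
V = 532,000,000 m³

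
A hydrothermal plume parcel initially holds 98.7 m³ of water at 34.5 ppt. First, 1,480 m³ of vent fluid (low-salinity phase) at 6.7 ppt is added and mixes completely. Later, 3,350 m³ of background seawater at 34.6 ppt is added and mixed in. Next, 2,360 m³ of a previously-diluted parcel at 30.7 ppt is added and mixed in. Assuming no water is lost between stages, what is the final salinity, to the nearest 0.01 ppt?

27.67 ppt

Conserving salt mass:
Initial salt = 98.7×34.5 = 3,405.15
After stage 1: salt = 3,405.15 + 1,480×6.7 = 13,321.15; volume = 1,578.7 m³; S = 8.438 ppt
After stage 2: salt = 13,321.15 + 3,350×34.6 = 129,231.15; volume = 4,928.7 m³; S = 26.22 ppt
After stage 3: salt = 129,231.15 + 2,360×30.7 = 201,683.15; volume = 7,288.7 m³
S = 201,683.15 / 7,288.7 = 27.6707 ppt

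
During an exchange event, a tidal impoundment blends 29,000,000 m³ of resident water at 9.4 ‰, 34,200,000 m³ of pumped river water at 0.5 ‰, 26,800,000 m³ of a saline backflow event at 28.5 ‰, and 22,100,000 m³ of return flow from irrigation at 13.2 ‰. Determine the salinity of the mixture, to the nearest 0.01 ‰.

12.00 ‰

Mass of salt is conserved:
salt = 29,000,000×9.4 + 34,200,000×0.5 + 26,800,000×28.5 + 22,100,000×13.2 = 272,600,000 + 17,100,000 + 763,800,000 + 291,720,000 = 1,345,220,000
volume = 29,000,000 + 34,200,000 + 26,800,000 + 22,100,000 = 112,100,000 m³
S = 1,345,220,000 / 112,100,000 = 12.0002 ‰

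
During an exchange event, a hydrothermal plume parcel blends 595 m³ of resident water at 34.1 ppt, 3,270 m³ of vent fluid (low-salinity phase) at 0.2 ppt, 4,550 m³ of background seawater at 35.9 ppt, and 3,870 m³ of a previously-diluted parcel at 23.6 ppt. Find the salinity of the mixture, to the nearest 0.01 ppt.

22.44 ppt

By conservation of dissolved salt,
salt = 595×34.1 + 3,270×0.2 + 4,550×35.9 + 3,870×23.6 = 20,289.5 + 654 + 163,345 + 91,332 = 275,620.5
volume = 595 + 3,270 + 4,550 + 3,870 = 12,285 m³
S = 275,620.5 / 12,285 = 22.4355 ppt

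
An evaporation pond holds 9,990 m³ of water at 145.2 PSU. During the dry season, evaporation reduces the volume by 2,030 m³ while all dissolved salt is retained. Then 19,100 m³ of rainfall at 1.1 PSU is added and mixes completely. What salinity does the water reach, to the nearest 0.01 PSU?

After evaporation: salt = 9,990×145.2 = 1,450,548; volume = 9,990 − 2,030 = 7,960 m³
After mixing: salt = 1,450,548 + 19,100×1.1 = 1,471,558; volume = 7,960 + 19,100 = 27,060 m³
S = 1,471,558 / 27,060 = 54.3813 PSU

54.38 PSU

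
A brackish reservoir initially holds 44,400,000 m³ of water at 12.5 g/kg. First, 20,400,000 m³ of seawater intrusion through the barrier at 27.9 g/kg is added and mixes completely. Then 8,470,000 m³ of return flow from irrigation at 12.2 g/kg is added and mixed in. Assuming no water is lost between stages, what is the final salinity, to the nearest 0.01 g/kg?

16.75 g/kg

Salt balance:
Initial salt = 44,400,000×12.5 = 555,000,000
After stage 1: salt = 555,000,000 + 20,400,000×27.9 = 1,124,160,000; volume = 64,800,000 m³; S = 17.348 g/kg
After stage 2: salt = 1,124,160,000 + 8,470,000×12.2 = 1,227,494,000; volume = 73,270,000 m³
S = 1,227,494,000 / 73,270,000 = 16.753 g/kg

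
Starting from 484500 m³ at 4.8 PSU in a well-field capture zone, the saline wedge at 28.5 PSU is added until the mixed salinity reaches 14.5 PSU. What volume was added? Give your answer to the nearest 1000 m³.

Salt balance: 484,500×4.8 + V×28.5 = (484,500+V)×14.5
2,325,600 + 28.5V = 7,025,250 + 14.5V
4,699,650 = 14V
V = 335,689.29 m³

336000 m³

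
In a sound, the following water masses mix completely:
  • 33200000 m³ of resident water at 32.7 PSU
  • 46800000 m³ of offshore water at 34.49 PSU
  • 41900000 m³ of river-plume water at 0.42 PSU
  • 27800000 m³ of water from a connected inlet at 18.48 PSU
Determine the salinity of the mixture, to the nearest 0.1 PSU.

21.6 PSU

Total salt / total volume:
salt = 33,200,000×32.7 + 46,800,000×34.49 + 41,900,000×0.42 + 27,800,000×18.48 = 1,085,640,000 + 1,614,132,000 + 17,598,000 + 513,744,000 = 3,231,114,000
volume = 33,200,000 + 46,800,000 + 41,900,000 + 27,800,000 = 149,700,000 m³
S = 3,231,114,000 / 149,700,000 = 21.584 PSU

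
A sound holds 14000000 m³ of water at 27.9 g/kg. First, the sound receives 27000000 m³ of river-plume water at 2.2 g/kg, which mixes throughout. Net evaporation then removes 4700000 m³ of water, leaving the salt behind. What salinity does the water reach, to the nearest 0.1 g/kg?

After mixing: salt = 14,000,000×27.9 + 27,000,000×2.2 = 450,000,000; volume = 41,000,000 m³
After evaporation: salt unchanged = 450,000,000; volume = 41,000,000 − 4,700,000 = 36,300,000 m³
S = 450,000,000 / 36,300,000 = 12.3967 g/kg

12.4 g/kg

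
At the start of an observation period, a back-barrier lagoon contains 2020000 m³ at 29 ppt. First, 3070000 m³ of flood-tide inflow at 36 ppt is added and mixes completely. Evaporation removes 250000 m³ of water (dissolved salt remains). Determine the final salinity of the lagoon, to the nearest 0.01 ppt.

34.94 ppt

After mixing: salt = 2,020,000×29 + 3,070,000×36 = 169,100,000; volume = 5,090,000 m³
After evaporation: salt unchanged = 169,100,000; volume = 5,090,000 − 250,000 = 4,840,000 m³
S = 169,100,000 / 4,840,000 = 34.938 ppt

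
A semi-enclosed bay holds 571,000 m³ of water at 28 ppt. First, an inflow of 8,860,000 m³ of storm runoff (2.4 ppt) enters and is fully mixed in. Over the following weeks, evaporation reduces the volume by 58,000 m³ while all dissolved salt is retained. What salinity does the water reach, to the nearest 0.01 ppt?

3.97 ppt

After mixing: salt = 571,000×28 + 8,860,000×2.4 = 37,252,000; volume = 9,431,000 m³
After evaporation: salt unchanged = 37,252,000; volume = 9,431,000 − 58,000 = 9,373,000 m³
S = 37,252,000 / 9,373,000 = 3.9744 ppt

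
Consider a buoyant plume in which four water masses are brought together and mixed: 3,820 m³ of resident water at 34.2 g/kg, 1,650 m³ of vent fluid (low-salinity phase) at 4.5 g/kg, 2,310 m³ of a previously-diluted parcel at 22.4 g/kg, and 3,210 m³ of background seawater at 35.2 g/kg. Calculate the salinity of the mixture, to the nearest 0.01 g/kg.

27.55 g/kg

Total salt / total volume:
salt = 3,820×34.2 + 1,650×4.5 + 2,310×22.4 + 3,210×35.2 = 130,644 + 7,425 + 51,744 + 112,992 = 302,805
volume = 3,820 + 1,650 + 2,310 + 3,210 = 10,990 m³
S = 302,805 / 10,990 = 27.5528 g/kg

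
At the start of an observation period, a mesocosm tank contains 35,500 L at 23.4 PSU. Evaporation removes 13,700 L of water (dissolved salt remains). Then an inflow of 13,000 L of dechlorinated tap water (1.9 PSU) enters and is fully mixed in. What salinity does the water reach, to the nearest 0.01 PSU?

24.58 PSU

After evaporation: salt = 35,500×23.4 = 830,700; volume = 35,500 − 13,700 = 21,800 L
After mixing: salt = 830,700 + 13,000×1.9 = 855,400; volume = 21,800 + 13,000 = 34,800 L
S = 855,400 / 34,800 = 24.5805 PSU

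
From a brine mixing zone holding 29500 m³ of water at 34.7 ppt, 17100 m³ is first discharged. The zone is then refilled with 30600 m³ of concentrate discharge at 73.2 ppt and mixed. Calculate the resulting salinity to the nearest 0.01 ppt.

Remaining after removal: 12,400 m³ at 34.7 ppt (salt = 430,280)
After addition: salt = 430,280 + 30,600×73.2 = 2,670,200; volume = 43,000 m³
S = 2,670,200 / 43,000 = 62.0977 ppt

62.10 ppt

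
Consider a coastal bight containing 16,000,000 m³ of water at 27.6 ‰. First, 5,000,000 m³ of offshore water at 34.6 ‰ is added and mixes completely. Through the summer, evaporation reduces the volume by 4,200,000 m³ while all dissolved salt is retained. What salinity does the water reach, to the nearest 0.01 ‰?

36.58 ‰

After mixing: salt = 16,000,000×27.6 + 5,000,000×34.6 = 614,600,000; volume = 21,000,000 m³
After evaporation: salt unchanged = 614,600,000; volume = 21,000,000 − 4,200,000 = 16,800,000 m³
S = 614,600,000 / 16,800,000 = 36.5833 ‰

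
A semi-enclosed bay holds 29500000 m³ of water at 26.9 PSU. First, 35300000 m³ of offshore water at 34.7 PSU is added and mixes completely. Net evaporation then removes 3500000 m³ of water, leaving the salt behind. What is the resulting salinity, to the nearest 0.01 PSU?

32.93 PSU

After mixing: salt = 29,500,000×26.9 + 35,300,000×34.7 = 2,018,460,000; volume = 64,800,000 m³
After evaporation: salt unchanged = 2,018,460,000; volume = 64,800,000 − 3,500,000 = 61,300,000 m³
S = 2,018,460,000 / 61,300,000 = 32.9276 PSU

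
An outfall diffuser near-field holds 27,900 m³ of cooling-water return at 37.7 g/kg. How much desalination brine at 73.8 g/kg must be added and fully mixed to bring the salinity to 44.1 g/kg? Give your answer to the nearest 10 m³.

Salt balance: 27,900×37.7 + V×73.8 = (27,900+V)×44.1
1,051,830 + 73.8V = 1,230,390 + 44.1V
178,560 = 29.7V
V = 6,012.12 m³

6010 m³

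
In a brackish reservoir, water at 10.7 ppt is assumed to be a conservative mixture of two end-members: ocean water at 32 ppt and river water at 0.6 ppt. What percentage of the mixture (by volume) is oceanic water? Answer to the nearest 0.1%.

32.2%

Let g be the oceanic fraction. Salt balance per unit volume:
g×32 + (1−g)×0.6 = 10.7
g = (10.7 − 0.6) / (32 − 0.6) = 10.1/31.4 = 0.3217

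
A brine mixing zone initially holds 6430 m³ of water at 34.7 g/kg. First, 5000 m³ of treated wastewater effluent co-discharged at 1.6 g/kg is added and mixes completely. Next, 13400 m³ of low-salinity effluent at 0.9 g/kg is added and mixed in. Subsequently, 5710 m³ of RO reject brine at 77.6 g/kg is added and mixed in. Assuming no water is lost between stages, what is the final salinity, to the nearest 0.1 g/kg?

Mass of salt is conserved:
Initial salt = 6,430×34.7 = 223,121
After stage 1: salt = 223,121 + 5,000×1.6 = 231,121; volume = 11,430 m³; S = 20.221 g/kg
After stage 2: salt = 231,121 + 13,400×0.9 = 243,181; volume = 24,830 m³; S = 9.794 g/kg
After stage 3: salt = 243,181 + 5,710×77.6 = 686,277; volume = 30,540 m³
S = 686,277 / 30,540 = 22.4714 g/kg

22.5 g/kg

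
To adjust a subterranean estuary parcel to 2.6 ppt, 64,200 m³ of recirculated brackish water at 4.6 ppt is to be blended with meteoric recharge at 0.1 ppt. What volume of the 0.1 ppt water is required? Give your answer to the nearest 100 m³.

Salt balance: 64,200×4.6 + V×0.1 = (64,200+V)×2.6
295,320 + 0.1V = 166,920 + 2.6V
128,400 = 2.5V
V = 51,360 m³

51400 m³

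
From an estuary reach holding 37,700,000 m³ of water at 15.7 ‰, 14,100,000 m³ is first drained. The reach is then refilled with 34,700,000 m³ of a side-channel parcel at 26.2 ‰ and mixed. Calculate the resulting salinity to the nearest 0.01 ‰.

Remaining after removal: 23,600,000 m³ at 15.7 ‰ (salt = 370,520,000)
After addition: salt = 370,520,000 + 34,700,000×26.2 = 1,279,660,000; volume = 58,300,000 m³
S = 1,279,660,000 / 58,300,000 = 21.9496 ‰

21.95 ‰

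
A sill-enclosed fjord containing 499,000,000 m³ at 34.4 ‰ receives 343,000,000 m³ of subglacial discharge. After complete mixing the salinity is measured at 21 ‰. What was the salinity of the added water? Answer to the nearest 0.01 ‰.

Salt balance: 499,000,000×34.4 + 343,000,000×S = 842,000,000×21
17,165,600,000 + 343,000,000·S = 17,682,000,000
S = (17,682,000,000 − 17,165,600,000) / 343,000,000 = 1.5055 ‰

1.51 ‰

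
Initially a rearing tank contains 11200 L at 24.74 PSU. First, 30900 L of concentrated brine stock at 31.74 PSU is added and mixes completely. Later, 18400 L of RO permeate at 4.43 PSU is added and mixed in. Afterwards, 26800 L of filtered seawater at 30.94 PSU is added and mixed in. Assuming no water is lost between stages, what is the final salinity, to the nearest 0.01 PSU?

24.84 PSU

Conserving salt mass:
Initial salt = 11,200×24.74 = 277,088
After stage 1: salt = 277,088 + 30,900×31.74 = 1,257,854; volume = 42,100 L; S = 29.878 PSU
After stage 2: salt = 1,257,854 + 18,400×4.43 = 1,339,366; volume = 60,500 L; S = 22.138 PSU
After stage 3: salt = 1,339,366 + 26,800×30.94 = 2,168,558; volume = 87,300 L
S = 2,168,558 / 87,300 = 24.8403 PSU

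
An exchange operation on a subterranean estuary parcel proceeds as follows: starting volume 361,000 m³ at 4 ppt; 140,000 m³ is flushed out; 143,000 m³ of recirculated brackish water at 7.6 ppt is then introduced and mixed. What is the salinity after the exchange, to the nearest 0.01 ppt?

5.41 ppt

Remaining after removal: 221,000 m³ at 4 ppt (salt = 884,000)
After addition: salt = 884,000 + 143,000×7.6 = 1,970,800; volume = 364,000 m³
S = 1,970,800 / 364,000 = 5.4143 ppt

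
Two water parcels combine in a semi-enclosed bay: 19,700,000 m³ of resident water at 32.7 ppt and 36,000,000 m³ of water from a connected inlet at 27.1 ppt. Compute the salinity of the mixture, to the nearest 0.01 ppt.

29.08 ppt

Conserving salt mass:
salt = 19,700,000×32.7 + 36,000,000×27.1 = 644,190,000 + 975,600,000 = 1,619,790,000
volume = 19,700,000 + 36,000,000 = 55,700,000 m³
S = 1,619,790,000 / 55,700,000 = 29.0806 ppt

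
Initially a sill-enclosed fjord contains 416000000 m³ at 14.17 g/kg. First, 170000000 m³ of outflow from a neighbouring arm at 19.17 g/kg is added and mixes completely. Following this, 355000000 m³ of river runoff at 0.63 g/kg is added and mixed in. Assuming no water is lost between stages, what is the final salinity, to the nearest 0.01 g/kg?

Salt balance:
Initial salt = 416,000,000×14.17 = 5,894,720,000
After stage 1: salt = 5,894,720,000 + 170,000,000×19.17 = 9,153,620,000; volume = 586,000,000 m³; S = 15.621 g/kg
After stage 2: salt = 9,153,620,000 + 355,000,000×0.63 = 9,377,270,000; volume = 941,000,000 m³
S = 9,377,270,000 / 941,000,000 = 9.9652 g/kg

9.97 g/kg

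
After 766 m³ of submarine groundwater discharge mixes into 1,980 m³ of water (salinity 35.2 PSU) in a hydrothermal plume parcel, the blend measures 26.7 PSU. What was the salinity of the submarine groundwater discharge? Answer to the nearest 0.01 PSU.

Salt balance: 1,980×35.2 + 766×S = 2,746×26.7
69,696 + 766·S = 73,318.2
S = (73,318.2 − 69,696) / 766 = 4.7287 PSU

4.73 PSU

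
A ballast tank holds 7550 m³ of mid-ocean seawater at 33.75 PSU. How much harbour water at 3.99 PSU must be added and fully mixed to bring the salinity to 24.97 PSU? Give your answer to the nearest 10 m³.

Salt balance: 7,550×33.75 + V×3.99 = (7,550+V)×24.97
254,812.5 + 3.99V = 188,523.5 + 24.97V
66,289 = 20.98V
V = 3,159.63 m³

3160 m³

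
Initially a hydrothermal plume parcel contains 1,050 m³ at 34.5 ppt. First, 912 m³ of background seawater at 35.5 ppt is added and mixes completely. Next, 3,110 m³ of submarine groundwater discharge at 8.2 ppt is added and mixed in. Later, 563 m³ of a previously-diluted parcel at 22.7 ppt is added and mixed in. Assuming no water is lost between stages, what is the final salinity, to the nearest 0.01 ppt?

Salt balance:
Initial salt = 1,050×34.5 = 36,225
After stage 1: salt = 36,225 + 912×35.5 = 68,601; volume = 1,962 m³; S = 34.965 ppt
After stage 2: salt = 68,601 + 3,110×8.2 = 94,103; volume = 5,072 m³; S = 18.553 ppt
After stage 3: salt = 94,103 + 563×22.7 = 106,883.1; volume = 5,635 m³
S = 106,883.1 / 5,635 = 18.9677 ppt

18.97 ppt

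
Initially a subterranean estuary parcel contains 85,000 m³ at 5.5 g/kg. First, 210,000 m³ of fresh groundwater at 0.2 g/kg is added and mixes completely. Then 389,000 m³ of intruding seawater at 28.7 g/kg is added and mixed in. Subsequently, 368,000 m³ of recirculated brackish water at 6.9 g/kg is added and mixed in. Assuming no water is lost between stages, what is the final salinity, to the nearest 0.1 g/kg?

Conserving salt mass:
Initial salt = 85,000×5.5 = 467,500
After stage 1: salt = 467,500 + 210,000×0.2 = 509,500; volume = 295,000 m³; S = 1.727 g/kg
After stage 2: salt = 509,500 + 389,000×28.7 = 11,673,800; volume = 684,000 m³; S = 17.067 g/kg
After stage 3: salt = 11,673,800 + 368,000×6.9 = 14,213,000; volume = 1,052,000 m³
S = 14,213,000 / 1,052,000 = 13.5105 g/kg

13.5 g/kg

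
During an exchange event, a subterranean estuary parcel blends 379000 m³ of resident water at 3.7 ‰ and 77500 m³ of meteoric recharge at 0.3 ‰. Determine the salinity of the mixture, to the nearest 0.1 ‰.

Mass of salt is conserved:
salt = 379,000×3.7 + 77,500×0.3 = 1,402,300 + 23,250 = 1,425,550
volume = 379,000 + 77,500 = 456,500 m³
S = 1,425,550 / 456,500 = 3.123 ‰

3.1 ‰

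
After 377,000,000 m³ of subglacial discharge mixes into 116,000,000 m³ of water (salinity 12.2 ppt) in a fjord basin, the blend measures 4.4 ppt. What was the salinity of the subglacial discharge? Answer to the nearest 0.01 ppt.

Salt balance: 116,000,000×12.2 + 377,000,000×S = 493,000,000×4.4
1,415,200,000 + 377,000,000·S = 2,169,200,000
S = (2,169,200,000 − 1,415,200,000) / 377,000,000 = 2 ppt

2.00 ppt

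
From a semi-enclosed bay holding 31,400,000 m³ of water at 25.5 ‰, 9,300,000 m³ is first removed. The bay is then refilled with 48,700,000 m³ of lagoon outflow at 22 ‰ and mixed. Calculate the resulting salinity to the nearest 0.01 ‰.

23.09 ‰

Remaining after removal: 22,100,000 m³ at 25.5 ‰ (salt = 563,550,000)
After addition: salt = 563,550,000 + 48,700,000×22 = 1,634,950,000; volume = 70,800,000 m³
S = 1,634,950,000 / 70,800,000 = 23.0925 ‰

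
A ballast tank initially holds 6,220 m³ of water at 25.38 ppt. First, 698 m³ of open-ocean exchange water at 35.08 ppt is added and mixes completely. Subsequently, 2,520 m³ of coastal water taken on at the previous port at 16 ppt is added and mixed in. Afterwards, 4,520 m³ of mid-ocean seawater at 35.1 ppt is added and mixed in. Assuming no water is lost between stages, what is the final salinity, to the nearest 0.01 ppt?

Total salt / total volume:
Initial salt = 6,220×25.38 = 157,863.6
After stage 1: salt = 157,863.6 + 698×35.08 = 182,349.44; volume = 6,918 m³; S = 26.359 ppt
After stage 2: salt = 182,349.44 + 2,520×16 = 222,669.44; volume = 9,438 m³; S = 23.593 ppt
After stage 3: salt = 222,669.44 + 4,520×35.1 = 381,321.44; volume = 13,958 m³
S = 381,321.44 / 13,958 = 27.3192 ppt

27.32 ppt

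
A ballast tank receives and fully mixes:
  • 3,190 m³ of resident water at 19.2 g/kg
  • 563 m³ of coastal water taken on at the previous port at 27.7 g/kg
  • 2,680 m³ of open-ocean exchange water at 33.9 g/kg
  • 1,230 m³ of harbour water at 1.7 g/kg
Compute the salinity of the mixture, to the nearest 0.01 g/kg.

22.16 g/kg

Total salt / total volume:
salt = 3,190×19.2 + 563×27.7 + 2,680×33.9 + 1,230×1.7 = 61,248 + 15,595.1 + 90,852 + 2,091 = 169,786.1
volume = 3,190 + 563 + 2,680 + 1,230 = 7,663 m³
S = 169,786.1 / 7,663 = 22.1566 g/kg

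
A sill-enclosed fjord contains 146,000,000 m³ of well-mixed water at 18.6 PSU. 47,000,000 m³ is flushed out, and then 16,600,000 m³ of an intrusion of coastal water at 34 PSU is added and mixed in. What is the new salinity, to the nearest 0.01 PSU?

20.81 PSU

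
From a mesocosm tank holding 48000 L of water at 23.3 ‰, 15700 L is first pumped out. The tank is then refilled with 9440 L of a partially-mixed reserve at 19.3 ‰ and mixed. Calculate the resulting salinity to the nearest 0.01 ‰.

Remaining after removal: 32,300 L at 23.3 ‰ (salt = 752,590)
After addition: salt = 752,590 + 9,440×19.3 = 934,782; volume = 41,740 L
S = 934,782 / 41,740 = 22.3954 ‰

22.40 ‰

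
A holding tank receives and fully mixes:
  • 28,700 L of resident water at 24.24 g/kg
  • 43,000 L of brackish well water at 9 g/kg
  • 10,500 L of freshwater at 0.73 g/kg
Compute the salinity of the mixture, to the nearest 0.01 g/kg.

Mass of salt is conserved:
salt = 28,700×24.24 + 43,000×9 + 10,500×0.73 = 695,688 + 387,000 + 7,665 = 1,090,353
volume = 28,700 + 43,000 + 10,500 = 82,200 L
S = 1,090,353 / 82,200 = 13.2646 g/kg

13.26 g/kg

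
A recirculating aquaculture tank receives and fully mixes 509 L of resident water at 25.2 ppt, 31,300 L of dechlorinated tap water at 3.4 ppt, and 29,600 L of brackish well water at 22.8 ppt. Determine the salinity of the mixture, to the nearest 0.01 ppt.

12.93 ppt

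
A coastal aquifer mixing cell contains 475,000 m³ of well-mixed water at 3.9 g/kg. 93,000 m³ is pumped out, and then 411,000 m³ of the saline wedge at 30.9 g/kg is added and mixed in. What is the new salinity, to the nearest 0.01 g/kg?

Remaining after removal: 382,000 m³ at 3.9 g/kg (salt = 1,489,800)
After addition: salt = 1,489,800 + 411,000×30.9 = 14,189,700; volume = 793,000 m³
S = 14,189,700 / 793,000 = 17.8937 g/kg

17.89 g/kg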